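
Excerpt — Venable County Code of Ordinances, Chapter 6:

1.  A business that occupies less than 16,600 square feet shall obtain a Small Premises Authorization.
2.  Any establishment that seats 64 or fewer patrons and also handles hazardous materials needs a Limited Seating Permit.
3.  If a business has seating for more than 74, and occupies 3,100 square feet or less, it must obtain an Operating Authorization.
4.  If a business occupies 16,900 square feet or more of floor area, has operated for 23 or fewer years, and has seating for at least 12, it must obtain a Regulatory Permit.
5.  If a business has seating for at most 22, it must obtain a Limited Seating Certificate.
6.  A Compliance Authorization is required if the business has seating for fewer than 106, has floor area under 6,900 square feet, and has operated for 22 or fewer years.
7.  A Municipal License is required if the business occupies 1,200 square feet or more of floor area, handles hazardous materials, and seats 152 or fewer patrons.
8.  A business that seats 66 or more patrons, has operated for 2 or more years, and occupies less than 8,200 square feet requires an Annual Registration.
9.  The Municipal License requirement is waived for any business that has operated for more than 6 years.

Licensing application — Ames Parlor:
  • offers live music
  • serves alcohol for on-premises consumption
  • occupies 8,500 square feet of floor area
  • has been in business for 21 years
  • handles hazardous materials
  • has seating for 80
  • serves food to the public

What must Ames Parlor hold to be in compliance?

Small Premises Authorization

1. floor area 8,500 square feet < 16,600 square feet → Small Premises Authorization required.
2. seating 80 > 64; handles hazardous materials → Limited Seating Permit not required.
3. seating 80 > 74; floor area 8,500 square feet > 3,100 square feet → Operating Authorization not required.
4. floor area 8,500 square feet < 16,900 square feet; years in business 21 ≤ 23; seating 80 ≥ 12 → Regulatory Permit not required.
5. seating 80 > 22 → Limited Seating Certificate not required.
6. seating 80 < 106; floor area 8,500 square feet ≥ 6,900 square feet; years in business 21 ≤ 22 → Compliance Authorization not required.
7. floor area 8,500 square feet ≥ 1,200 square feet; handles hazardous materials; seating 80 ≤ 152 → Municipal License required.
8. seating 80 ≥ 66; years in business 21 ≥ 2; floor area 8,500 square feet ≥ 8,200 square feet → Annual Registration not required.
9. years in business 21 > 6 → exempt from Municipal License.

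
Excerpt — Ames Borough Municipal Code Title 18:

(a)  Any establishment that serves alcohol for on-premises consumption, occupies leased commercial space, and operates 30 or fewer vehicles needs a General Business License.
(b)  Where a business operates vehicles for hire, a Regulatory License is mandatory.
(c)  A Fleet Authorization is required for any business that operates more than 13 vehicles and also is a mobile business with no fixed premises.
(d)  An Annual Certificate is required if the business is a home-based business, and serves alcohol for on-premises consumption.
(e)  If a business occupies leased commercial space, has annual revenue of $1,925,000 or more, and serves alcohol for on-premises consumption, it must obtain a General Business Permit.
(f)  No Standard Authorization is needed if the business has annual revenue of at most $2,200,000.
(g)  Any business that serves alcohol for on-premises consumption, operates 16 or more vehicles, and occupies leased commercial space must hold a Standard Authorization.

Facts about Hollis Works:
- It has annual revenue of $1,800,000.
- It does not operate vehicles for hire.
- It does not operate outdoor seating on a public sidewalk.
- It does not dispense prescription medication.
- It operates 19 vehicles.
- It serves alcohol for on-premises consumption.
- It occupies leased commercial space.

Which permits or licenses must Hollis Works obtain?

(a) serves alcohol for on-premises consumption; occupies leased commercial space; vehicles 19 ≤ 30 → General Business License required.
(b) does not operate vehicles for hire → Regulatory License not required.
(c) vehicles 19 > 13; occupies leased commercial space (not: is a mobile business with no fixed premises) → Fleet Authorization not required.
(d) occupies leased commercial space (not: is a home-based business); serves alcohol for on-premises consumption → Annual Certificate not required.
(e) occupies leased commercial space; revenue $1,800,000 < $1,925,000; serves alcohol for on-premises consumption → General Business Permit not required.
(f) revenue $1,800,000 ≤ $2,200,000 → exempt from Standard Authorization.
(g) serves alcohol for on-premises consumption; vehicles 19 ≥ 16; occupies leased commercial space → Standard Authorization required.

General Business License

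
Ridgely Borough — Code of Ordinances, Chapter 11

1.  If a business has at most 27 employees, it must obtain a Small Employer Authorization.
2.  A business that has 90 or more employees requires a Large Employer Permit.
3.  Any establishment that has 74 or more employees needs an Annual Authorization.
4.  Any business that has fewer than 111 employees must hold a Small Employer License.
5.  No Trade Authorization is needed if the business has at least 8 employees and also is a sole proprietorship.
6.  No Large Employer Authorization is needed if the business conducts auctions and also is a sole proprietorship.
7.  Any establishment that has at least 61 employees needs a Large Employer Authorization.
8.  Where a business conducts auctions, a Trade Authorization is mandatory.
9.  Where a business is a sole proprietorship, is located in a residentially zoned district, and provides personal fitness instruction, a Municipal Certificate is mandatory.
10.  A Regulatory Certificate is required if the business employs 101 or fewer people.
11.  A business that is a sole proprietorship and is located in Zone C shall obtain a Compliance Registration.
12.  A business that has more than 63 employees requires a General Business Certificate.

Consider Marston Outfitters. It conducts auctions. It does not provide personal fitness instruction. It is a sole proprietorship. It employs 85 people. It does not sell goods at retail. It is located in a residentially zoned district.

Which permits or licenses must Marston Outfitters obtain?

Annual Authorization, General Business Certificate, Regulatory Certificate, Small Employer License

1. employees 85 > 27 → Small Employer Authorization not required.
2. employees 85 < 90 → Large Employer Permit not required.
3. employees 85 ≥ 74 → Annual Authorization required.
4. employees 85 < 111 → Small Employer License required.
5. employees 85 ≥ 8; is a sole proprietorship → exempt from Trade Authorization.
6. conducts auctions; is a sole proprietorship → exempt from Large Employer Authorization.
7. employees 85 ≥ 61 → Large Employer Authorization required.
8. conducts auctions → Trade Authorization required.
9. is a sole proprietorship; is located in a residentially zoned district; does not provide personal fitness instruction → Municipal Certificate not required.
10. employees 85 ≤ 101 → Regulatory Certificate required.
11. is a sole proprietorship; is located in a residentially zoned district (not: is located in Zone C) → Compliance Registration not required.
12. employees 85 > 63 → General Business Certificate required.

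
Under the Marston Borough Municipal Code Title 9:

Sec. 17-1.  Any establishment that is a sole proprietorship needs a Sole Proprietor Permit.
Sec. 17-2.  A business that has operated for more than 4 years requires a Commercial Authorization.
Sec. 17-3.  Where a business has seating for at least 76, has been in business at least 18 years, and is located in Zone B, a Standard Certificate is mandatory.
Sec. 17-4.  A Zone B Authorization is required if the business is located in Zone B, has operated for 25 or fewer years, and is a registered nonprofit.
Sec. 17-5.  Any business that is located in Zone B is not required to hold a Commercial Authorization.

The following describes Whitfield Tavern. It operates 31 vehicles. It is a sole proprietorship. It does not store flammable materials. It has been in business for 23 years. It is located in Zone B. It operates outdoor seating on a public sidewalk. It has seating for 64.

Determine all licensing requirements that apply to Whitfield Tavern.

Sec. 17-1. is a sole proprietorship → Sole Proprietor Permit required.
Sec. 17-2. years in business 23 > 4 → Commercial Authorization required.
Sec. 17-3. seating 64 < 76; years in business 23 ≥ 18; is located in Zone B → Standard Certificate not required.
Sec. 17-4. is located in Zone B; years in business 23 ≤ 25; is a sole proprietorship (not: is a registered nonprofit) → Zone B Authorization not required.
Sec. 17-5. is located in Zone B → exempt from Commercial Authorization.

Sole Proprietor Permit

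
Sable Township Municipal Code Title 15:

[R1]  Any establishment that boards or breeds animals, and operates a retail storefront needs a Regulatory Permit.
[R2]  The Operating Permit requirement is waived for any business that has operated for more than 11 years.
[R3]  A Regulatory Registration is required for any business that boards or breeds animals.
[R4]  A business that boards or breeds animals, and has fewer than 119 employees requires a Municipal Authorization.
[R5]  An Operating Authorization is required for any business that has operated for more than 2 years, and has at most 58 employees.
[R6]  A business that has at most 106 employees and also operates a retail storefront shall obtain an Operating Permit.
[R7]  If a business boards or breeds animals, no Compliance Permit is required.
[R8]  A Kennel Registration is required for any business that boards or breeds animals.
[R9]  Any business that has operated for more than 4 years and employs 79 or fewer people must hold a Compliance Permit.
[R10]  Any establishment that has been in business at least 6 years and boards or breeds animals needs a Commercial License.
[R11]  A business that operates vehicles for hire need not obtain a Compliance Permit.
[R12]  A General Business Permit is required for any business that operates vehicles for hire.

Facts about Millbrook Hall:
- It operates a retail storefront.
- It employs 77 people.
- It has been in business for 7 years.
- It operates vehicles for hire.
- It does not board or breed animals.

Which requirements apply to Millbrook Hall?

General Business Permit, Operating Permit

[R1] does not board or breed animals; operates a retail storefront → Regulatory Permit not required.
[R2] years in business 7 ≤ 11 → Operating Permit exemption does not apply.
[R3] does not board or breed animals → Regulatory Registration not required.
[R4] does not board or breed animals; employees 77 < 119 → Municipal Authorization not required.
[R5] years in business 7 > 2; employees 77 > 58 → Operating Authorization not required.
[R6] employees 77 ≤ 106; operates a retail storefront → Operating Permit required.
[R7] does not board or breed animals → Compliance Permit exemption does not apply.
[R8] does not board or breed animals → Kennel Registration not required.
[R9] years in business 7 > 4; employees 77 ≤ 79 → Compliance Permit required.
[R10] years in business 7 ≥ 6; does not board or breed animals → Commercial License not required.
[R11] operates vehicles for hire → exempt from Compliance Permit.
[R12] operates vehicles for hire → General Business Permit required.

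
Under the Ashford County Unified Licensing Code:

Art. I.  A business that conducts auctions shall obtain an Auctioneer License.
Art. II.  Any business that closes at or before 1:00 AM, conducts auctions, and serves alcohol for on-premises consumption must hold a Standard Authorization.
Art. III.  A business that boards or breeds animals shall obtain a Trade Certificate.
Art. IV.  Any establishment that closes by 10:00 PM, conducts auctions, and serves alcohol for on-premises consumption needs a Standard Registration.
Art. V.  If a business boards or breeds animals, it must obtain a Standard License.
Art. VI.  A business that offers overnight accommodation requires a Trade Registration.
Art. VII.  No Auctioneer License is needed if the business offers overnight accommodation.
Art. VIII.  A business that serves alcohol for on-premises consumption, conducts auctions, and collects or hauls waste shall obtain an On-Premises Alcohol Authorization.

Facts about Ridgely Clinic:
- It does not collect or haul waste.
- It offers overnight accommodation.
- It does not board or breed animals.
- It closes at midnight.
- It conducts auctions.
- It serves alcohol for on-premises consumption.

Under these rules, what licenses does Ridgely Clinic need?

Art. I. conducts auctions → Auctioneer License required.
Art. II. closes midnight, at/before 1:00 AM; conducts auctions; serves alcohol for on-premises consumption → Standard Authorization required.
Art. III. does not board or breed animals → Trade Certificate not required.
Art. IV. closes midnight, after 10:00 PM; conducts auctions; serves alcohol for on-premises consumption → Standard Registration not required.
Art. V. does not board or breed animals → Standard License not required.
Art. VI. offers overnight accommodation → Trade Registration required.
Art. VII. offers overnight accommodation → exempt from Auctioneer License.
Art. VIII. serves alcohol for on-premises consumption; conducts auctions; does not collect or haul waste → On-Premises Alcohol Authorization not required.

Standard Authorization, Trade Registration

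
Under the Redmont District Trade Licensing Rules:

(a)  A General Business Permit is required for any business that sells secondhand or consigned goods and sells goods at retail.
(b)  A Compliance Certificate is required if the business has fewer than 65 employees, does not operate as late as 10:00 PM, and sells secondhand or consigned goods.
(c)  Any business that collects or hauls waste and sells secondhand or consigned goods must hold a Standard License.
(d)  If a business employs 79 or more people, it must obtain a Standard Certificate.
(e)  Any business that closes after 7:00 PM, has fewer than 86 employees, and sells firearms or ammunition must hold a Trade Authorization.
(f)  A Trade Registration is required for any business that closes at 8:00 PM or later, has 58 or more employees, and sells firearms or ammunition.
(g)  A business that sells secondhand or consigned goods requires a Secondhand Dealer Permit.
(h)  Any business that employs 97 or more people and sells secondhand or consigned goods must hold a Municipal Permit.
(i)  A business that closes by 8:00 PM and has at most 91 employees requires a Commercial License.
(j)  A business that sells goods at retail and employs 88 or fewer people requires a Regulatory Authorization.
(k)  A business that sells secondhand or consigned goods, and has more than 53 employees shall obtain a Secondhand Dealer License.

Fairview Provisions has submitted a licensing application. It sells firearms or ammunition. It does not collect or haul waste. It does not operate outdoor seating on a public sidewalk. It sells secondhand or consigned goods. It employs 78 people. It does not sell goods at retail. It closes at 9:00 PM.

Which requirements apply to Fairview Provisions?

(a) sells secondhand or consigned goods; does not sell goods at retail → General Business Permit not required.
(b) employees 78 ≥ 65; closes 9:00 PM, at/before 10:00 PM; sells secondhand or consigned goods → Compliance Certificate not required.
(c) does not collect or haul waste; sells secondhand or consigned goods → Standard License not required.
(d) employees 78 < 79 → Standard Certificate not required.
(e) closes 9:00 PM, after 7:00 PM; employees 78 < 86; sells firearms or ammunition → Trade Authorization required.
(f) closes 9:00 PM, after 8:00 PM; employees 78 ≥ 58; sells firearms or ammunition → Trade Registration required.
(g) sells secondhand or consigned goods → Secondhand Dealer Permit required.
(h) employees 78 < 97; sells secondhand or consigned goods → Municipal Permit not required.
(i) closes 9:00 PM, after 8:00 PM; employees 78 ≤ 91 → Commercial License not required.
(j) does not sell goods at retail; employees 78 ≤ 88 → Regulatory Authorization not required.
(k) sells secondhand or consigned goods; employees 78 > 53 → Secondhand Dealer License required.

Secondhand Dealer License, Secondhand Dealer Permit, Trade Authorization, Trade Registration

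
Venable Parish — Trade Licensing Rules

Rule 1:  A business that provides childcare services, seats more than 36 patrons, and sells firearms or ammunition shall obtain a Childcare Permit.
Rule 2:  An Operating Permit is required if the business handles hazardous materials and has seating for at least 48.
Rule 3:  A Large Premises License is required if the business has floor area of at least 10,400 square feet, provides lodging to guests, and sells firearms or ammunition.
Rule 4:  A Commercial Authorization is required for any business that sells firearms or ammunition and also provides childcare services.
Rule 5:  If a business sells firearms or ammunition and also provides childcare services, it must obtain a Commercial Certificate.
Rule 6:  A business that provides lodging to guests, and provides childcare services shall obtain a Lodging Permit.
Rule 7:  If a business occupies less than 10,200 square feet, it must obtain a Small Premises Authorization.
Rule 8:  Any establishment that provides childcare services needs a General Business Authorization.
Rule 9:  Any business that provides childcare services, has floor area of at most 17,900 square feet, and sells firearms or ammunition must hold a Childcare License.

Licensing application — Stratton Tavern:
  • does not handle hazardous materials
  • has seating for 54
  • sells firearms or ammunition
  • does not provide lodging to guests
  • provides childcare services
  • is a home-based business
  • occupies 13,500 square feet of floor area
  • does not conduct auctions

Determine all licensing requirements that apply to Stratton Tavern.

Rule 1: provides childcare services; seating 54 > 36; sells firearms or ammunition → Childcare Permit required.
Rule 2: does not handle hazardous materials; seating 54 ≥ 48 → Operating Permit not required.
Rule 3: floor area 13,500 square feet ≥ 10,400 square feet; does not provide lodging to guests; sells firearms or ammunition → Large Premises License not required.
Rule 4: sells firearms or ammunition; provides childcare services → Commercial Authorization required.
Rule 5: sells firearms or ammunition; provides childcare services → Commercial Certificate required.
Rule 6: does not provide lodging to guests; provides childcare services → Lodging Permit not required.
Rule 7: floor area 13,500 square feet ≥ 10,200 square feet → Small Premises Authorization not required.
Rule 8: provides childcare services → General Business Authorization required.
Rule 9: provides childcare services; floor area 13,500 square feet ≤ 17,900 square feet; sells firearms or ammunition → Childcare License required.

Childcare License, Childcare Permit, Commercial Authorization, Commercial Certificate, General Business Authorization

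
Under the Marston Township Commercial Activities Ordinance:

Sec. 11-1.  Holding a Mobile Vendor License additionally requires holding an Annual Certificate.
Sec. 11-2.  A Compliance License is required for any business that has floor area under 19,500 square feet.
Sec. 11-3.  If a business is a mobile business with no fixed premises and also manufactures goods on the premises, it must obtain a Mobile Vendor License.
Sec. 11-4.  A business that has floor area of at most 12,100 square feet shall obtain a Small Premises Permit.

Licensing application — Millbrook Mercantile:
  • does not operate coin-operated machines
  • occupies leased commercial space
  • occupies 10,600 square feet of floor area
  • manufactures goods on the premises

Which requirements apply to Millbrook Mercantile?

Sec. 11-1. Mobile Vendor License is not required → no effect.
Sec. 11-2. floor area 10,600 square feet < 19,500 square feet → Compliance License required.
Sec. 11-3. occupies leased commercial space (not: is a mobile business with no fixed premises); manufactures goods on the premises → Mobile Vendor License not required.
Sec. 11-4. floor area 10,600 square feet ≤ 12,100 square feet → Small Premises Permit required.

Compliance License, Small Premises Permit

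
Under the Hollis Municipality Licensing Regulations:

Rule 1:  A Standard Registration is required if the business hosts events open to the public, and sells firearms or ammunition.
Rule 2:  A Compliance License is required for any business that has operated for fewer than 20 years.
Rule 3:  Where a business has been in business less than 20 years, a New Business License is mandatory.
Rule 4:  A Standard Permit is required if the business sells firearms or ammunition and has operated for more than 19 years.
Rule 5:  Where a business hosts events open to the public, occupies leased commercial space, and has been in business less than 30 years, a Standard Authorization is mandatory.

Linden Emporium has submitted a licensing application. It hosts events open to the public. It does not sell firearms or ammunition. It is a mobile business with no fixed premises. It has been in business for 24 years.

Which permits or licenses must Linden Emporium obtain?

None

Rule 1: hosts events open to the public; does not sell firearms or ammunition → Standard Registration not required.
Rule 2: years in business 24 ≥ 20 → Compliance License not required.
Rule 3: years in business 24 ≥ 20 → New Business License not required.
Rule 4: does not sell firearms or ammunition; years in business 24 > 19 → Standard Permit not required.
Rule 5: hosts events open to the public; is a mobile business with no fixed premises (not: occupies leased commercial space); years in business 24 < 30 → Standard Authorization not required.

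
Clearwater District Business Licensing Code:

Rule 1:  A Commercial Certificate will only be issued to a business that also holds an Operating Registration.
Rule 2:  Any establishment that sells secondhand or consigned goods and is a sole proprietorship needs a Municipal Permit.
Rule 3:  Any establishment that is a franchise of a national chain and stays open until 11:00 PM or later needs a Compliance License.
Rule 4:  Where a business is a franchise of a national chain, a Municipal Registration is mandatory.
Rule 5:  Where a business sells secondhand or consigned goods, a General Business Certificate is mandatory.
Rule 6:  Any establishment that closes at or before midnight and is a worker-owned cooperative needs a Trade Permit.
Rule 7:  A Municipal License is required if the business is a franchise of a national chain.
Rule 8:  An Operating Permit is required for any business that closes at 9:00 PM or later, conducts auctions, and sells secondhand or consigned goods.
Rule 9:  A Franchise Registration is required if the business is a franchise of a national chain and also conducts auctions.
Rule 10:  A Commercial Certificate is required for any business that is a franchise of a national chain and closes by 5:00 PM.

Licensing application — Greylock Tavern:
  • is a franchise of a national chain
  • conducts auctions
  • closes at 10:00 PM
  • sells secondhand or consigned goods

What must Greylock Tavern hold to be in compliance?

Franchise Registration, General Business Certificate, Municipal License, Municipal Registration, Operating Permit

Rule 1: Commercial Certificate is not required → no effect.
Rule 2: sells secondhand or consigned goods; is a franchise of a national chain (not: is a sole proprietorship) → Municipal Permit not required.
Rule 3: is a franchise of a national chain; closes 10:00 PM, at/before 11:00 PM → Compliance License not required.
Rule 4: is a franchise of a national chain → Municipal Registration required.
Rule 5: sells secondhand or consigned goods → General Business Certificate required.
Rule 6: closes 10:00 PM, at/before midnight; is a franchise of a national chain (not: is a worker-owned cooperative) → Trade Permit not required.
Rule 7: is a franchise of a national chain → Municipal License required.
Rule 8: closes 10:00 PM, after 9:00 PM; conducts auctions; sells secondhand or consigned goods → Operating Permit required.
Rule 9: is a franchise of a national chain; conducts auctions → Franchise Registration required.
Rule 10: is a franchise of a national chain; closes 10:00 PM, after 5:00 PM → Commercial Certificate not required.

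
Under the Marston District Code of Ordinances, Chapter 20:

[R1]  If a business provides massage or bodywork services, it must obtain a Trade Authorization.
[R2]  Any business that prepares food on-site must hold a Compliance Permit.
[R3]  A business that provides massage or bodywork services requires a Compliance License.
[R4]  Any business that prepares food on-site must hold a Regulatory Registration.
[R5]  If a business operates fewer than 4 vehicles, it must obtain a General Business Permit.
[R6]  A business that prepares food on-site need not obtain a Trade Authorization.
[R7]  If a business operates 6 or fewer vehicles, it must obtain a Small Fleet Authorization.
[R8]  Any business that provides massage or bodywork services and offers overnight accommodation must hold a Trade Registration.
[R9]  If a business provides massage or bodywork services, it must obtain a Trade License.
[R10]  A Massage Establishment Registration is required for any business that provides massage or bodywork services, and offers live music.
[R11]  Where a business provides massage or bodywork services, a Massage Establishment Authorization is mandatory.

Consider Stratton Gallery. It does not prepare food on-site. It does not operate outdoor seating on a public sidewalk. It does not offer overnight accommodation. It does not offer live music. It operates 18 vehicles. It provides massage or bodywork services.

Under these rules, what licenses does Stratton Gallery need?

Compliance License, Massage Establishment Authorization, Trade Authorization, Trade License

[R1] provides massage or bodywork services → Trade Authorization required.
[R2] does not prepare food on-site → Compliance Permit not required.
[R3] provides massage or bodywork services → Compliance License required.
[R4] does not prepare food on-site → Regulatory Registration not required.
[R5] vehicles 18 ≥ 4 → General Business Permit not required.
[R6] does not prepare food on-site → Trade Authorization exemption does not apply.
[R7] vehicles 18 > 6 → Small Fleet Authorization not required.
[R8] provides massage or bodywork services; does not offer overnight accommodation → Trade Registration not required.
[R9] provides massage or bodywork services → Trade License required.
[R10] provides massage or bodywork services; does not offer live music → Massage Establishment Registration not required.
[R11] provides massage or bodywork services → Massage Establishment Authorization required.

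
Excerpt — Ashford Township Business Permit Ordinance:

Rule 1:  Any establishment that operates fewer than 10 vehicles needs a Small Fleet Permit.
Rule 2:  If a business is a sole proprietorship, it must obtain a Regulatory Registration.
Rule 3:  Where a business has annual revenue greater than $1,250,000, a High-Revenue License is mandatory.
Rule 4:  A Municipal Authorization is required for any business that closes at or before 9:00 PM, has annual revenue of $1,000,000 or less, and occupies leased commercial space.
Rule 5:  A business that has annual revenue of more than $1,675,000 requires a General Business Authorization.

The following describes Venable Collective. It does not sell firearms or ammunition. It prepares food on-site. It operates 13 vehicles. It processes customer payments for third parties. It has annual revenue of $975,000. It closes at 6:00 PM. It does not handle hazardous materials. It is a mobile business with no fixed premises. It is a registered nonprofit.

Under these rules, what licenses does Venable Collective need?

Rule 1: vehicles 13 ≥ 10 → Small Fleet Permit not required.
Rule 2: is a registered nonprofit (not: is a sole proprietorship) → Regulatory Registration not required.
Rule 3: revenue $975,000 ≤ $1,250,000 → High-Revenue License not required.
Rule 4: closes 6:00 PM, at/before 9:00 PM; revenue $975,000 ≤ $1,000,000; is a mobile business with no fixed premises (not: occupies leased commercial space) → Municipal Authorization not required.
Rule 5: revenue $975,000 ≤ $1,675,000 → General Business Authorization not required.

None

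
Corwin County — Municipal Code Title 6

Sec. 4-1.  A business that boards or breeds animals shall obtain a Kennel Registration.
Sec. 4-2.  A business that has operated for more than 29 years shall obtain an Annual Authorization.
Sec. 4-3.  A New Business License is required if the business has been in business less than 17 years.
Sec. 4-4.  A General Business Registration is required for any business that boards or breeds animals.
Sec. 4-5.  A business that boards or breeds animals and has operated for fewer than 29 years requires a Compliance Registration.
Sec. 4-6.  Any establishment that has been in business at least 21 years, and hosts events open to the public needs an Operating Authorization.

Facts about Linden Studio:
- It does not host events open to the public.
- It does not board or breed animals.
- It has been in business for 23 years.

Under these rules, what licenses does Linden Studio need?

None

Sec. 4-1. does not board or breed animals → Kennel Registration not required.
Sec. 4-2. years in business 23 ≤ 29 → Annual Authorization not required.
Sec. 4-3. years in business 23 ≥ 17 → New Business License not required.
Sec. 4-4. does not board or breed animals → General Business Registration not required.
Sec. 4-5. does not board or breed animals; years in business 23 < 29 → Compliance Registration not required.
Sec. 4-6. years in business 23 ≥ 21; does not host events open to the public → Operating Authorization not required.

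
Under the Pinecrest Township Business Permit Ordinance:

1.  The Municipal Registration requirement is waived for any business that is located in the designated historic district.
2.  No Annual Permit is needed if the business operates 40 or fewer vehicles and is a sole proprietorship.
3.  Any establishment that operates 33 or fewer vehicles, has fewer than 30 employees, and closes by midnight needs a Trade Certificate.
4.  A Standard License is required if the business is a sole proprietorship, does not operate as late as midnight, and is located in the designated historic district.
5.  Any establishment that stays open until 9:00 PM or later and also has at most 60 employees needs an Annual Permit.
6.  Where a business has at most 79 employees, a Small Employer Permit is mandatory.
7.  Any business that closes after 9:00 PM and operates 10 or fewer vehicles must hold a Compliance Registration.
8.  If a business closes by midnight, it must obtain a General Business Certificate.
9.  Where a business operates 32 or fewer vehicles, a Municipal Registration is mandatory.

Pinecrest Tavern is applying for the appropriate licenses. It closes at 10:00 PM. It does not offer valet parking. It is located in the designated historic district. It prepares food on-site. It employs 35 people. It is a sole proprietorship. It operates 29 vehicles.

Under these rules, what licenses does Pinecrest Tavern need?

1. is located in the designated historic district → exempt from Municipal Registration.
2. vehicles 29 ≤ 40; is a sole proprietorship → exempt from Annual Permit.
3. vehicles 29 ≤ 33; employees 35 ≥ 30; closes 10:00 PM, at/before midnight → Trade Certificate not required.
4. is a sole proprietorship; closes 10:00 PM, at/before midnight; is located in the designated historic district → Standard License required.
5. closes 10:00 PM, after 9:00 PM; employees 35 ≤ 60 → Annual Permit required.
6. employees 35 ≤ 79 → Small Employer Permit required.
7. closes 10:00 PM, after 9:00 PM; vehicles 29 > 10 → Compliance Registration not required.
8. closes 10:00 PM, at/before midnight → General Business Certificate required.
9. vehicles 29 ≤ 32 → Municipal Registration required.

General Business Certificate, Small Employer Permit, Standard License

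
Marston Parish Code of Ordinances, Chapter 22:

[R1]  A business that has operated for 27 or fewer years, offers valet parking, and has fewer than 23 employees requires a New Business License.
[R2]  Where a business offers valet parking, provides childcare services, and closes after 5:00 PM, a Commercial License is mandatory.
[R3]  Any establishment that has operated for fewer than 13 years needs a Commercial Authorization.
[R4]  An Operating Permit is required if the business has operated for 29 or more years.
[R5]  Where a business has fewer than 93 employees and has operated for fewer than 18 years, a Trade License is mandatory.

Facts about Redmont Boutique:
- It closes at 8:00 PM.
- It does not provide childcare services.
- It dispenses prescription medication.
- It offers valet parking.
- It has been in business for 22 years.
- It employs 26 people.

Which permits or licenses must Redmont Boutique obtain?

[R1] years in business 22 ≤ 27; offers valet parking; employees 26 ≥ 23 → New Business License not required.
[R2] offers valet parking; does not provide childcare services; closes 8:00 PM, after 5:00 PM → Commercial License not required.
[R3] years in business 22 ≥ 13 → Commercial Authorization not required.
[R4] years in business 22 < 29 → Operating Permit not required.
[R5] employees 26 < 93; years in business 22 ≥ 18 → Trade License not required.

None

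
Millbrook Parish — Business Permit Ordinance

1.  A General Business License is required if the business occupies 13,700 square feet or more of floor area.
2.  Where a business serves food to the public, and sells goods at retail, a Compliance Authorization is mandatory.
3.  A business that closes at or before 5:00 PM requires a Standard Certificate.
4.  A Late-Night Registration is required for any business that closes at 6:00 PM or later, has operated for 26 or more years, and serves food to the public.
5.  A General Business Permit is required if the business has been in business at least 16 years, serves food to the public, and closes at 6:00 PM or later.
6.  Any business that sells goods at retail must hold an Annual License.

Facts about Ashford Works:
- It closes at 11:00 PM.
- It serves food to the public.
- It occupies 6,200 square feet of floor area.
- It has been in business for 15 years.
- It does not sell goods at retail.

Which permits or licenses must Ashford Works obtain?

1. floor area 6,200 square feet < 13,700 square feet → General Business License not required.
2. serves food to the public; does not sell goods at retail → Compliance Authorization not required.
3. closes 11:00 PM, after 5:00 PM → Standard Certificate not required.
4. closes 11:00 PM, after 6:00 PM; years in business 15 < 26; serves food to the public → Late-Night Registration not required.
5. years in business 15 < 16; serves food to the public; closes 11:00 PM, after 6:00 PM → General Business Permit not required.
6. does not sell goods at retail → Annual License not required.

None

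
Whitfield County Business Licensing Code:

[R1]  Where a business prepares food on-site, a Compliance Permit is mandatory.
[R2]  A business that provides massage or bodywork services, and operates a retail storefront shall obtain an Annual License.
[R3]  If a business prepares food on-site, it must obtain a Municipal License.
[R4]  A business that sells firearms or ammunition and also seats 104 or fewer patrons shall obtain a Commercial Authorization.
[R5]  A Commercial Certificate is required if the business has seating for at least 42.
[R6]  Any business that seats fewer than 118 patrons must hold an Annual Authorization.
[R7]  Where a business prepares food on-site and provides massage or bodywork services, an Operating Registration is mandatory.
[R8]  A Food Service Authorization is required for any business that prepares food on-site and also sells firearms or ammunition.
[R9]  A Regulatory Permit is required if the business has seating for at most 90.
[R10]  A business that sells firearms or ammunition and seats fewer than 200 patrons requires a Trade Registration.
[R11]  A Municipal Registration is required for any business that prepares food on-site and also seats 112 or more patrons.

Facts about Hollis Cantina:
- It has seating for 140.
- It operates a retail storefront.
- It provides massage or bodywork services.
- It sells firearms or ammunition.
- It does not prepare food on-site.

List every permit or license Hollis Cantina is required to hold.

Annual License, Commercial Certificate, Trade Registration

[R1] does not prepare food on-site → Compliance Permit not required.
[R2] provides massage or bodywork services; operates a retail storefront → Annual License required.
[R3] does not prepare food on-site → Municipal License not required.
[R4] sells firearms or ammunition; seating 140 > 104 → Commercial Authorization not required.
[R5] seating 140 ≥ 42 → Commercial Certificate required.
[R6] seating 140 ≥ 118 → Annual Authorization not required.
[R7] does not prepare food on-site; provides massage or bodywork services → Operating Registration not required.
[R8] does not prepare food on-site; sells firearms or ammunition → Food Service Authorization not required.
[R9] seating 140 > 90 → Regulatory Permit not required.
[R10] sells firearms or ammunition; seating 140 < 200 → Trade Registration required.
[R11] does not prepare food on-site; seating 140 ≥ 112 → Municipal Registration not required.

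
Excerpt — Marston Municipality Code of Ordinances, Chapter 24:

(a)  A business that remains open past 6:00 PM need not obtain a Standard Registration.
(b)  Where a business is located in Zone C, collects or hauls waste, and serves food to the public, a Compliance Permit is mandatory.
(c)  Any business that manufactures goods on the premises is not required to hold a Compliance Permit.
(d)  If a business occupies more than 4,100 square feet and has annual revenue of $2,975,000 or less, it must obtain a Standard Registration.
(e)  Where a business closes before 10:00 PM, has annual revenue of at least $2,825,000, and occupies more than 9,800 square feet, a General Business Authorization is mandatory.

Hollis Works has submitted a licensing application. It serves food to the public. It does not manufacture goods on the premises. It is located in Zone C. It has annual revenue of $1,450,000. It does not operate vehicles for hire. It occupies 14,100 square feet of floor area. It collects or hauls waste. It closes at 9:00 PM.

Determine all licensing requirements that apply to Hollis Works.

(a) closes 9:00 PM, after 6:00 PM → exempt from Standard Registration.
(b) is located in Zone C; collects or hauls waste; serves food to the public → Compliance Permit required.
(c) does not manufacture goods on the premises → Compliance Permit exemption does not apply.
(d) floor area 14,100 square feet > 4,100 square feet; revenue $1,450,000 ≤ $2,975,000 → Standard Registration required.
(e) closes 9:00 PM, at/before 10:00 PM; revenue $1,450,000 < $2,825,000; floor area 14,100 square feet > 9,800 square feet → General Business Authorization not required.

Compliance Permit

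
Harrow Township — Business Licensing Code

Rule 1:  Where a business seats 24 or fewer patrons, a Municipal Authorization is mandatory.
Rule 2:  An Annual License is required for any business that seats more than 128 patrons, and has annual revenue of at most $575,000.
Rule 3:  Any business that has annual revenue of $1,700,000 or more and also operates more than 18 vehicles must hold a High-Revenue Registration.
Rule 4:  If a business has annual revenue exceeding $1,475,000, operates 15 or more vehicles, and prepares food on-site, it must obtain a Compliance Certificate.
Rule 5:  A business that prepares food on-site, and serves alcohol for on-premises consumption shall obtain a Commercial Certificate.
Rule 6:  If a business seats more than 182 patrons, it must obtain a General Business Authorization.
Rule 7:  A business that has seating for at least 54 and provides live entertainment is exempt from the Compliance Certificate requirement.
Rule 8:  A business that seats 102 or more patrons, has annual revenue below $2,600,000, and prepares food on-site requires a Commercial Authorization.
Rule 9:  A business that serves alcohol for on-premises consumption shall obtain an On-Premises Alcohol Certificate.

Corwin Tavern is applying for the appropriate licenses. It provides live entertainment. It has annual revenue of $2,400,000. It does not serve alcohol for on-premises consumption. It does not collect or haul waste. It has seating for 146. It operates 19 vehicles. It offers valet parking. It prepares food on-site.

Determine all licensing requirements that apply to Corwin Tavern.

Commercial Authorization, High-Revenue Registration

Rule 1: seating 146 > 24 → Municipal Authorization not required.
Rule 2: seating 146 > 128; revenue $2,400,000 > $575,000 → Annual License not required.
Rule 3: revenue $2,400,000 ≥ $1,700,000; vehicles 19 > 18 → High-Revenue Registration required.
Rule 4: revenue $2,400,000 > $1,475,000; vehicles 19 ≥ 15; prepares food on-site → Compliance Certificate required.
Rule 5: prepares food on-site; does not serve alcohol for on-premises consumption → Commercial Certificate not required.
Rule 6: seating 146 ≤ 182 → General Business Authorization not required.
Rule 7: seating 146 ≥ 54; provides live entertainment → exempt from Compliance Certificate.
Rule 8: seating 146 ≥ 102; revenue $2,400,000 < $2,600,000; prepares food on-site → Commercial Authorization required.
Rule 9: does not serve alcohol for on-premises consumption → On-Premises Alcohol Certificate not required.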